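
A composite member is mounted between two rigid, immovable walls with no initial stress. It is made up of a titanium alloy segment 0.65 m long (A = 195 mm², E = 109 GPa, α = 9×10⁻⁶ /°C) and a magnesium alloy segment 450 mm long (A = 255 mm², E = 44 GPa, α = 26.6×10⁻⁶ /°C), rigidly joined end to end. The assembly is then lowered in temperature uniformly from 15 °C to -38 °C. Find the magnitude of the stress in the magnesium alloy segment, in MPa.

If the supports were absent, the total length change would be Σ αᵢΔT Lᵢ = 9×10⁻⁶×53×650 + 26.6×10⁻⁶×53×450 = 0.9445 mm.
Since the ends are fixed, an axial force P builds up, equal in every segment, with P · Σ Lᵢ/(AᵢEᵢ) = δ_free.
Σ Lᵢ/(AᵢEᵢ) = 650/(195×109×10³) + 450/(255×44×10³) = 7.069×10⁻⁵ mm/N.
Hence P = δ_free / Σ(L/AE) = 0.9445/7.069×10⁻⁵ = 13.36 kN (tensile).
σ_{magnesium alloy} = P / A = 13360 / 255 = 52.4 MPa.

σ ≈ 52.4 MPa (tensile)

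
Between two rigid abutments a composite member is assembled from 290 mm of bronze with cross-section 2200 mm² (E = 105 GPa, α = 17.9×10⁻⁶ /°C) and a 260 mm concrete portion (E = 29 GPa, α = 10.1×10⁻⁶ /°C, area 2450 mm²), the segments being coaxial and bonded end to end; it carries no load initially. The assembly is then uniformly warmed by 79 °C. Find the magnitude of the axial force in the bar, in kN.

P ≈ 126 kN (compressive)

Free thermal expansion of the whole bar: Σ αᵢΔT Lᵢ = 17.9×10⁻⁶×79×290 + 10.1×10⁻⁶×79×260 = 0.6175 mm.
The rigid supports impose zero overall length change; the single axial force P common to all segments must satisfy P Σ Lᵢ/(AᵢEᵢ) = δ_free.
The series flexibility is Σ Lᵢ/(AᵢEᵢ) = 290/(2200×105×10³) + 260/(2450×29×10³) = 4.915×10⁻⁶ mm/N.
Hence P = δ_free / Σ(L/AE) = 0.6175/4.915×10⁻⁶ = 125.6 kN (compressive).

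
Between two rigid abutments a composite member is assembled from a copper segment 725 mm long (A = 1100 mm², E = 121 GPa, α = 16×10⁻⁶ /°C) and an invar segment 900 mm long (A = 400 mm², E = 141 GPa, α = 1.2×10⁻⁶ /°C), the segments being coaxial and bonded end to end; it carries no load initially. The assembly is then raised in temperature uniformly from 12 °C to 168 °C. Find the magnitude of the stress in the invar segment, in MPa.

σ ≈ 231 MPa (compressive)

If the supports were absent, the total length change would be Σ αᵢΔT Lᵢ = 16×10⁻⁶×156×725 + 1.2×10⁻⁶×156×900 = 1.978 mm.
The rigid supports impose zero overall length change; the single axial force P common to all segments must satisfy P Σ Lᵢ/(AᵢEᵢ) = δ_free.
The series flexibility is Σ Lᵢ/(AᵢEᵢ) = 725/(1100×121×10³) + 900/(400×141×10³) = 2.14×10⁻⁵ mm/N.
So P = 1.978 / 2.14×10⁻⁵ = 92.41 kN, compressive.
σ_{invar} = P / A = 92410 / 400 = 231 MPa.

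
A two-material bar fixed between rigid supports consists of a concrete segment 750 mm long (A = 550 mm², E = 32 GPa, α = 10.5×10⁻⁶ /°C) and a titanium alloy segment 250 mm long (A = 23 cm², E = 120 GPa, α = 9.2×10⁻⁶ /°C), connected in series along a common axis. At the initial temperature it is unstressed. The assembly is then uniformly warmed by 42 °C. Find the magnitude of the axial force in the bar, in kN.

P ≈ 9.82 kN (compressive)

If the supports were absent, the total length change would be Σ αᵢΔT Lᵢ = 10.5×10⁻⁶×42×750 + 9.2×10⁻⁶×42×250 = 0.4273 mm.
The rigid supports impose zero overall length change; the single axial force P common to all segments must satisfy P Σ Lᵢ/(AᵢEᵢ) = δ_free.
The series flexibility is Σ Lᵢ/(AᵢEᵢ) = 750/(550×32×10³) + 250/(2300×120×10³) = 4.352×10⁻⁵ mm/N.
Hence P = δ_free / Σ(L/AE) = 0.4273/4.352×10⁻⁵ = 9.82 kN (compressive).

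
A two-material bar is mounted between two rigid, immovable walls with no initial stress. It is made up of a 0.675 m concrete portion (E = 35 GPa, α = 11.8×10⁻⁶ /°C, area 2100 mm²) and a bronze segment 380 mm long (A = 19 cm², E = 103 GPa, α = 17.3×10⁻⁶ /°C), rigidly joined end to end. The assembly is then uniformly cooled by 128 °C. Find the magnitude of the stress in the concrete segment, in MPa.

σ ≈ 79.7 MPa (tensile)

If the supports were absent, the total length change would be Σ αᵢΔT Lᵢ = 11.8×10⁻⁶×128×675 + 17.3×10⁻⁶×128×380 = 1.861 mm.
Since the ends are fixed, an axial force P builds up, equal in every segment, with P · Σ Lᵢ/(AᵢEᵢ) = δ_free.
Σ Lᵢ/(AᵢEᵢ) = 675/(2100×35×10³) + 380/(1900×103×10³) = 1.113×10⁻⁵ mm/N.
P = 1.861 / 1.113×10⁻⁵ = 167300 N = 167.3 kN, tensile.
σ_{concrete} = P / A = 167300 / 2100 = 79.65 MPa.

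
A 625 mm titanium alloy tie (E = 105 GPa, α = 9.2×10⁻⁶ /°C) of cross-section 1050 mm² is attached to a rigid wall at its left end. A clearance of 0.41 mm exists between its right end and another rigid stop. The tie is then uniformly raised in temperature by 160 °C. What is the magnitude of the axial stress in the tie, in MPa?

Unrestrained expansion: δ_free = αΔT L = 9.2×10⁻⁶ × 160 × 625 = 0.92 mm.
This exceeds the 0.41 mm gap, so the wall pushes back. The portion of expansion that must be recovered elastically is δ_free − gap = 0.92 − 0.41 = 0.51 mm.
Compatibility: PL/(AE) = 0.51 mm, so σ = P/A = E × (0.51/625) = 85.68 MPa.

σ ≈ 85.7 MPa (compressive)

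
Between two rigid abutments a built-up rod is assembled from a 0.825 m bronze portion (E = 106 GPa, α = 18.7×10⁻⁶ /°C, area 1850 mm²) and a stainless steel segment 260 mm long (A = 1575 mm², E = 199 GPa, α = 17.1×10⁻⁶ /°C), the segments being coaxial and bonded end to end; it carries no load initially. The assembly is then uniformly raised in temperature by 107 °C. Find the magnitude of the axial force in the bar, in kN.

With the walls removed the bar would change length by δ_free = Σ αᵢΔT Lᵢ = 18.7×10⁻⁶×107×825 + 17.1×10⁻⁶×107×260 = 2.126 mm.
The rigid supports impose zero overall length change; the single axial force P common to all segments must satisfy P Σ Lᵢ/(AᵢEᵢ) = δ_free.
The series flexibility is Σ Lᵢ/(AᵢEᵢ) = 825/(1850×106×10³) + 260/(1575×199×10³) = 5.037×10⁻⁶ mm/N.
Hence P = δ_free / Σ(L/AE) = 2.126/5.037×10⁻⁶ = 422.2 kN (compressive).

P ≈ 422 kN (compressive)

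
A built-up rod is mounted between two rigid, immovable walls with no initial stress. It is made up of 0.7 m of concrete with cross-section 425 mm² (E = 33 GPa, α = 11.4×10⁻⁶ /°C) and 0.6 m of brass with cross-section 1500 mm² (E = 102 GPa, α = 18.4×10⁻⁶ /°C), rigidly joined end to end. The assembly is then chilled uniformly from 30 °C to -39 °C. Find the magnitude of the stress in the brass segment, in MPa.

σ ≈ 16.3 MPa (tensile)

Free thermal contraction of the whole bar: Σ αᵢΔT Lᵢ = 11.4×10⁻⁶×69×700 + 18.4×10⁻⁶×69×600 = 1.312 mm.
The rigid supports impose zero overall length change; the single axial force P common to all segments must satisfy P Σ Lᵢ/(AᵢEᵢ) = δ_free.
The series flexibility is Σ Lᵢ/(AᵢEᵢ) = 700/(425×33×10³) + 600/(1500×102×10³) = 5.383×10⁻⁵ mm/N.
Hence P = δ_free / Σ(L/AE) = 1.312/5.383×10⁻⁵ = 24.38 kN (tensile).
σ_{brass} = P / A = 24380 / 1500 = 16.25 MPa.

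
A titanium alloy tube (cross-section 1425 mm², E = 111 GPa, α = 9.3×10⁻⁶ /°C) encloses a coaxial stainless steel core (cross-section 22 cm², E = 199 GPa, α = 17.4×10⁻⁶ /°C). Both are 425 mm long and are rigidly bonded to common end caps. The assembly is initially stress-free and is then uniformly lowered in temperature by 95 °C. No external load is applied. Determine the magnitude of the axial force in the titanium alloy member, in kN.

Both members must finish at the same length. With the larger α, the stainless steel tends to over-contract; the plates restrain it, putting the stainless steel in tension and the titanium alloy in compression. With no external load the two internal forces are equal and opposite, magnitude P.
Equating the net (thermal + elastic) strains gives |α₁ − α₂|·ΔT = P·[1/(A₁E₁) + 1/(A₂E₂)].
|α₁ − α₂|·ΔT = 8.1×10⁻⁶ × 95 = 0.0007695.
1/(A₁E₁) + 1/(A₂E₂) = 1/(1425×111×10³) + 1/(2200×199×10³) = 8.606×10⁻⁹ N⁻¹.
So P = 0.0007695 / 8.606×10⁻⁹ = 89.41 kN.

P ≈ 89.4 kN (compressive in the titanium alloy)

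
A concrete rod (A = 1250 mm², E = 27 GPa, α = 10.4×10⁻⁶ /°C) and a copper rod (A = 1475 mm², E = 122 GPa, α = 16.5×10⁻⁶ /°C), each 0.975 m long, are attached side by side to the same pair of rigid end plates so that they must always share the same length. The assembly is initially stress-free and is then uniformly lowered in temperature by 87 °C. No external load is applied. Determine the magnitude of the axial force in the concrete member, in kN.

Both members must finish at the same length. With the larger α, the copper tends to over-contract; the plates restrain it, putting the copper in tension and the concrete in compression. With no external load the two internal forces are equal and opposite, magnitude P.
Equating the net (thermal + elastic) strains gives |α₁ − α₂|·ΔT = P·[1/(A₁E₁) + 1/(A₂E₂)].
|α₁ − α₂|·ΔT = 6.1×10⁻⁶ × 87 = 0.0005307.
1/(A₁E₁) + 1/(A₂E₂) = 1/(1250×27×10³) + 1/(1475×122×10³) = 3.519×10⁻⁸ N⁻¹.
So P = 0.0005307 / 3.519×10⁻⁸ = 15.08 kN.

P ≈ 15.1 kN (compressive in the concrete)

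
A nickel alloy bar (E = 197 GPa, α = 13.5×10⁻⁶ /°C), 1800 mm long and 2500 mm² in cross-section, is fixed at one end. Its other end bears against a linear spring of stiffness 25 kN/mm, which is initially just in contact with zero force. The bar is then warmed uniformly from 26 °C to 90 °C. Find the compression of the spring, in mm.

The unrestrained thermal change is αΔT L = 13.5×10⁻⁶ × 64 × 1800 = 1.555 mm.
With a force P in the spring, the elastic change of the bar is PL/(AE) and that of the spring is P/k; compatibility requires their sum to equal δ_free.
P [ L/(AE) + 1/k ] = δ_free → P [ 1800/(2500×197×10³) + 1/(25×10³) ] = 1.555.
P = 1.555 / 4.365×10⁻⁵ = 35620 N.
Spring compression = P/k = 35620/(25×10³) = 1.425 mm.

δ ≈ 1.42 mm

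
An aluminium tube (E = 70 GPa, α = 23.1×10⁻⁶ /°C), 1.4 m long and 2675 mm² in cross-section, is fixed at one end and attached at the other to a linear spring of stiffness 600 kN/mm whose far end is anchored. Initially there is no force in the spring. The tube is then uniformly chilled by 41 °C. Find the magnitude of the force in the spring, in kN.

If the spring were absent the tube would shorten by αΔT L = 23.1×10⁻⁶ × 41 × 1400 = 1.326 mm.
With a force P in the spring, the elastic change of the tube is PL/(AE) and that of the spring is P/k; compatibility requires their sum to equal δ_free.
P [ L/(AE) + 1/k ] = δ_free → P [ 1400/(2675×70×10³) + 1/(600×10³) ] = 1.326.
P = 1.326 / 9.143×10⁻⁶ = 145000 N.

P ≈ 145 kN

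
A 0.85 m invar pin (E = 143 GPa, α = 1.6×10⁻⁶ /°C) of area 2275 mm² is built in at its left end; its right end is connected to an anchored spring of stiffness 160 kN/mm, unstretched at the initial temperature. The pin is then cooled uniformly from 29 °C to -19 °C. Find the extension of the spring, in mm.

δ ≈ 0.046 mm

The unrestrained thermal change is αΔT L = 1.6×10⁻⁶ × 48 × 850 = 0.06528 mm.
With a force P in the spring, the elastic change of the pin is PL/(AE) and that of the spring is P/k; compatibility requires their sum to equal δ_free.
So P = δ_free / [L/(AE) + 1/k] = 0.06528 / [ 850/(2275×143×10³) + 1/(160×10³) ].
P = 0.06528 / 8.863×10⁻⁶ = 7366 N.
Spring extension = P/k = 7366/(160×10³) = 0.04604 mm.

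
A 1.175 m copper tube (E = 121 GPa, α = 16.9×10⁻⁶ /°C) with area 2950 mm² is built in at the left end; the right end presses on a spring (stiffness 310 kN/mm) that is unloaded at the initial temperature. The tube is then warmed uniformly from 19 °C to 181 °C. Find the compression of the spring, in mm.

Free thermal expansion: δ_free = αΔT L = 16.9×10⁻⁶ × 162 × 1175 = 3.217 mm.
Let P be the compressive force at the spring. The tube shortens elastically by PL/(AE) and the spring compresses by P/k; together these equal δ_free.
P [ L/(AE) + 1/k ] = δ_free → P [ 1175/(2950×121×10³) + 1/(310×10³) ] = 3.217.
P = 3.217 / 6.518×10⁻⁶ = 493600 N.
Spring compression = P/k = 493600/(310×10³) = 1.592 mm.

δ ≈ 1.59 mm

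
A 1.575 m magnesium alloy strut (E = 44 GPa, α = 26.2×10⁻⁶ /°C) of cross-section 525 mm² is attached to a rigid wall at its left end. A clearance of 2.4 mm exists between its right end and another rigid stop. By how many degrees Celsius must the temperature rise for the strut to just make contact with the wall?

The gap closes when αΔT L = 2.4 mm, since the strut is still unstressed at that instant.
ΔT = 2.4 / (26.2×10⁻⁶ × 1575) = 58.16 °C.

ΔT ≈ 58.2 °C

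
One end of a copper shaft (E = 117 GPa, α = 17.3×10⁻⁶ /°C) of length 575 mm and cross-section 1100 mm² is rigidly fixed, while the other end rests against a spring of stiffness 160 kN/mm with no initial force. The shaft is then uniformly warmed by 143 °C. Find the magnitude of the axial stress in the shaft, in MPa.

The unrestrained thermal change is αΔT L = 17.3×10⁻⁶ × 143 × 575 = 1.422 mm.
With a force P in the spring, the elastic change of the shaft is PL/(AE) and that of the spring is P/k; compatibility requires their sum to equal δ_free.
So P = δ_free / [L/(AE) + 1/k] = 1.422 / [ 575/(1100×117×10³) + 1/(160×10³) ].
P = 1.422 / 1.072×10⁻⁵ = 132700 N.
σ = P/A = 132700/1100 = 120.7 MPa.

σ ≈ 121 MPa (compressive)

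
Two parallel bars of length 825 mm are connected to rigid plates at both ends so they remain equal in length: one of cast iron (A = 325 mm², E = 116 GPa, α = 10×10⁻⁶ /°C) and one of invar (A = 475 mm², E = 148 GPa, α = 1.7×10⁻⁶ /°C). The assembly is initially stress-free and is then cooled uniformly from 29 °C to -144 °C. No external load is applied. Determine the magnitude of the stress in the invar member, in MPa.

The cast iron has the larger α, so on cooling it would change length more than the invar if both were free. The rigid plates force a common final length, so the cast iron is put into tension and the invar into compression, with equal and opposite forces P (no external load).
Setting the final lengths equal and cancelling L: (α₁ − α₂)ΔT = P/(A₁E₁) + P/(A₂E₂).
|α₁ − α₂|·ΔT = 8.3×10⁻⁶ × 173 = 0.001436.
1/(A₁E₁) + 1/(A₂E₂) = 1/(325×116×10³) + 1/(475×148×10³) = 4.075×10⁻⁸ N⁻¹.
So P = 0.001436 / 4.075×10⁻⁸ = 35.24 kN.
σ_{invar} = P/A₂ = 35240/475 = 74.18 MPa, compressive.

σ ≈ 74.2 MPa (compressive)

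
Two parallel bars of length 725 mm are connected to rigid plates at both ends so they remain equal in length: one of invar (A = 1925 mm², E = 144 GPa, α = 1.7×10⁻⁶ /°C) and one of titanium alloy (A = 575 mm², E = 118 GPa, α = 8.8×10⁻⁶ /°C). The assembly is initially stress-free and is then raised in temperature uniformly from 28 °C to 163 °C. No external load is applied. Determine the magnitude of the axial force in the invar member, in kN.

P ≈ 52.2 kN (tensile in the invar)

Both members must finish at the same length. With the larger α, the titanium alloy tends to over-expand; the plates restrain it, putting the titanium alloy in compression and the invar in tension. With no external load the two internal forces are equal and opposite, magnitude P.
Compatibility of the two members (thermal + elastic change equal): (α₁ − α₂)ΔT = P·[1/(A₁E₁) + 1/(A₂E₂)].
|α₁ − α₂|·ΔT = 7.1×10⁻⁶ × 135 = 0.0009585.
1/(A₁E₁) + 1/(A₂E₂) = 1/(1925×144×10³) + 1/(575×118×10³) = 1.835×10⁻⁸ N⁻¹.
So P = 0.0009585 / 1.835×10⁻⁸ = 52.25 kN.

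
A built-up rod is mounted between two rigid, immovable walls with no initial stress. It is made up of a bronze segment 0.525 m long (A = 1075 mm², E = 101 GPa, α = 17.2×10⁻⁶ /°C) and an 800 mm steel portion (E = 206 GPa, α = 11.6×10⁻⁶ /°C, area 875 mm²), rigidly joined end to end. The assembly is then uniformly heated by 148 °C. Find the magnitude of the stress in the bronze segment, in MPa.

If the supports were absent, the total length change would be Σ αᵢΔT Lᵢ = 17.2×10⁻⁶×148×525 + 11.6×10⁻⁶×148×800 = 2.71 mm.
Since the ends are fixed, an axial force P builds up, equal in every segment, with P · Σ Lᵢ/(AᵢEᵢ) = δ_free.
Σ Lᵢ/(AᵢEᵢ) = 525/(1075×101×10³) + 800/(875×206×10³) = 9.274×10⁻⁶ mm/N.
So P = 2.71 / 9.274×10⁻⁶ = 292.2 kN, compressive.
σ_{bronze} = P / A = 292200 / 1075 = 271.8 MPa.

σ ≈ 272 MPa (compressive)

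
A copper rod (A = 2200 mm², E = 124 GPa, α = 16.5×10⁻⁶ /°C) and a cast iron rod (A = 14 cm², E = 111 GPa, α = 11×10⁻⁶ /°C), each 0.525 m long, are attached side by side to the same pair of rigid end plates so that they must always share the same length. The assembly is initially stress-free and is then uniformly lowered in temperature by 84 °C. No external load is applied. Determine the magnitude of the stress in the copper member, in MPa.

Equilibrium of a rigid end plate with no external load gives equal and opposite internal forces ±P in the two members. Since α_{copper} > α_{cast iron}, cooling drives the copper into tension and the cast iron into compression.
Equating the net (thermal + elastic) strains gives |α₁ − α₂|·ΔT = P·[1/(A₁E₁) + 1/(A₂E₂)].
|α₁ − α₂|·ΔT = 5.5×10⁻⁶ × 84 = 0.000462.
1/(A₁E₁) + 1/(A₂E₂) = 1/(2200×124×10³) + 1/(1400×111×10³) = 1.01×10⁻⁸ N⁻¹.
P = 0.000462 / 1.01×10⁻⁸ = 45740 N = 45.74 kN.
σ_{copper} = P/A₁ = 45740/2200 = 20.79 MPa, tensile.

σ ≈ 20.8 MPa (tensile)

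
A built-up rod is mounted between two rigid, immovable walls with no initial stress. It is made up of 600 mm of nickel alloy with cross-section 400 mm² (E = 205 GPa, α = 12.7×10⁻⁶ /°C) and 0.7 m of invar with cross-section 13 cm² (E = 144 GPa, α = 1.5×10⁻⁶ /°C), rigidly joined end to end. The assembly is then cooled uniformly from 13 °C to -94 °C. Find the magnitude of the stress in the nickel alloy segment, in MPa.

If the supports were absent, the total length change would be Σ αᵢΔT Lᵢ = 12.7×10⁻⁶×107×600 + 1.5×10⁻⁶×107×700 = 0.9277 mm.
The rigid supports impose zero overall length change; the single axial force P common to all segments must satisfy P Σ Lᵢ/(AᵢEᵢ) = δ_free.
Σ Lᵢ/(AᵢEᵢ) = 600/(400×205×10³) + 700/(1300×144×10³) = 1.106×10⁻⁵ mm/N.
So P = 0.9277 / 1.106×10⁻⁵ = 83.91 kN, tensile.
σ_{nickel alloy} = P / A = 83910 / 400 = 209.8 MPa.

σ ≈ 210 MPa (tensile)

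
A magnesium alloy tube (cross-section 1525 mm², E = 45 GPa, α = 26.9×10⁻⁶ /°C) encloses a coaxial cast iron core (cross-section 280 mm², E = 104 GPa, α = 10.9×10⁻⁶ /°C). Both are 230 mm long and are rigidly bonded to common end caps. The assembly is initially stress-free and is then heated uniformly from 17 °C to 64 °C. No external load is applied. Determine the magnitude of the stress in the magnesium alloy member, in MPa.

Equilibrium of a rigid end plate with no external load gives equal and opposite internal forces ±P in the two members. Since α_{magnesium alloy} > α_{cast iron}, heating drives the magnesium alloy into compression and the cast iron into tension.
Setting the final lengths equal and cancelling L: (α₁ − α₂)ΔT = P/(A₁E₁) + P/(A₂E₂).
|α₁ − α₂|·ΔT = 16×10⁻⁶ × 47 = 0.000752.
1/(A₁E₁) + 1/(A₂E₂) = 1/(1525×45×10³) + 1/(280×104×10³) = 4.891×10⁻⁸ N⁻¹.
P = 0.000752 / 4.891×10⁻⁸ = 15370 N = 15.37 kN.
σ_{magnesium alloy} = P/A₁ = 15370/1525 = 10.08 MPa, compressive.

σ ≈ 10.1 MPa (compressive)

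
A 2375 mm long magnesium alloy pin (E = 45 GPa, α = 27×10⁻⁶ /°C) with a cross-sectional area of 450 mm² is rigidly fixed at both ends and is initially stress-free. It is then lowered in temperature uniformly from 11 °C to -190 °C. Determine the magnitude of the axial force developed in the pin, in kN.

P ≈ 110 kN (tensile)

Full restraint means ε = 0, so the stress is σ = EαΔT = 45×10³ × 27×10⁻⁶ × 201 = 244.2 MPa.
Axial force P = σA = 244.2 × 450 = 109900 N = 109.9 kN, tensile.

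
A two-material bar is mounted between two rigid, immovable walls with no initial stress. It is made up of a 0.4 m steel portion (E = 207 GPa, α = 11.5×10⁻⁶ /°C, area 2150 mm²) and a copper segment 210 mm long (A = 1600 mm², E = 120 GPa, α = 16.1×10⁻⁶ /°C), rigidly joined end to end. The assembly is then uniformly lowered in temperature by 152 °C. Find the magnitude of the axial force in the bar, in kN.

P ≈ 609 kN (tensile)

If the supports were absent, the total length change would be Σ αᵢΔT Lᵢ = 11.5×10⁻⁶×152×400 + 16.1×10⁻⁶×152×210 = 1.213 mm.
Since the ends are fixed, an axial force P builds up, equal in every segment, with P · Σ Lᵢ/(AᵢEᵢ) = δ_free.
The series flexibility is Σ Lᵢ/(AᵢEᵢ) = 400/(2150×207×10³) + 210/(1600×120×10³) = 1.993×10⁻⁶ mm/N.
P = 1.213 / 1.993×10⁻⁶ = 608800 N = 608.8 kN, tensile.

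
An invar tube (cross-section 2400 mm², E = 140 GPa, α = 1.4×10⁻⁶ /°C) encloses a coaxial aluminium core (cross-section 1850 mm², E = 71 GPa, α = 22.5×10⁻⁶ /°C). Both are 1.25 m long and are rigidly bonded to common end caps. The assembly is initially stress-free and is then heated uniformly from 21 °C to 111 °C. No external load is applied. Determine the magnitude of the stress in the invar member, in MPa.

σ ≈ 74.7 MPa (tensile)

The aluminium has the larger α, so on heating it would change length more than the invar if both were free. The rigid plates force a common final length, so the aluminium is put into compression and the invar into tension, with equal and opposite forces P (no external load).
Compatibility of the two members (thermal + elastic change equal): (α₁ − α₂)ΔT = P·[1/(A₁E₁) + 1/(A₂E₂)].
|α₁ − α₂|·ΔT = 21.1×10⁻⁶ × 90 = 0.001899.
1/(A₁E₁) + 1/(A₂E₂) = 1/(2400×140×10³) + 1/(1850×71×10³) = 1.059×10⁻⁸ N⁻¹.
So P = 0.001899 / 1.059×10⁻⁸ = 179.3 kN.
σ_{invar} = P/A₁ = 179300/2400 = 74.72 MPa, tensile.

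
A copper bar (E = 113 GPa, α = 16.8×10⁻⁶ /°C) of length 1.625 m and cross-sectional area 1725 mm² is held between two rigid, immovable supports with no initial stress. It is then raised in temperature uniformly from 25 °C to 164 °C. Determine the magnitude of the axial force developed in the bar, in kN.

With zero net strain, σ = E·αΔT = 113 GPa × 16.8×10⁻⁶ × 139 = 263.9 MPa.
Then P = σA = 263.9 × 1725 mm² = 455.2 kN, compressive.

P ≈ 455 kN (compressive)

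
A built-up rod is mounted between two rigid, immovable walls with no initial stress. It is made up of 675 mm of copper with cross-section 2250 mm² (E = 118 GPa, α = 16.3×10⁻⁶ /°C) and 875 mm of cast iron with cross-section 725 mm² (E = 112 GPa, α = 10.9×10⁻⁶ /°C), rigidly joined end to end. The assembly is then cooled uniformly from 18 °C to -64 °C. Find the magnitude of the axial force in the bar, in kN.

Free thermal contraction of the whole bar: Σ αᵢΔT Lᵢ = 16.3×10⁻⁶×82×675 + 10.9×10⁻⁶×82×875 = 1.684 mm.
Since the ends are fixed, an axial force P builds up, equal in every segment, with P · Σ Lᵢ/(AᵢEᵢ) = δ_free.
The series flexibility is Σ Lᵢ/(AᵢEᵢ) = 675/(2250×118×10³) + 875/(725×112×10³) = 1.332×10⁻⁵ mm/N.
So P = 1.684 / 1.332×10⁻⁵ = 126.5 kN, tensile.

P ≈ 126 kN (tensile)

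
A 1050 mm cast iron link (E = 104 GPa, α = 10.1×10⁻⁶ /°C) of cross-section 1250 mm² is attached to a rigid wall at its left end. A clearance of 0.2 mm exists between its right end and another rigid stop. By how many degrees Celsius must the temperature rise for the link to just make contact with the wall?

The gap closes when αΔT L = 0.2 mm, since the link is still unstressed at that instant.
So ΔT = g/(αL) = 0.2/(10.1×10⁻⁶ × 1050) = 18.86 °C.

ΔT ≈ 18.9 °C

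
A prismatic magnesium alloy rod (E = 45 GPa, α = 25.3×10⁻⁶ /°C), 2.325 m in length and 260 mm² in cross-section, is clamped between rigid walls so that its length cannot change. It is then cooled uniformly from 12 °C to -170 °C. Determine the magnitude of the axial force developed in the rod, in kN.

P ≈ 53.9 kN (tensile)

The ends cannot move, so σ = EαΔT = 45×10³ × 25.3×10⁻⁶ × 182 = 207.2 MPa.
P = AEαΔT = 260 × 45×10³ × 25.3×10⁻⁶ × 182 = 53.87 kN (tensile).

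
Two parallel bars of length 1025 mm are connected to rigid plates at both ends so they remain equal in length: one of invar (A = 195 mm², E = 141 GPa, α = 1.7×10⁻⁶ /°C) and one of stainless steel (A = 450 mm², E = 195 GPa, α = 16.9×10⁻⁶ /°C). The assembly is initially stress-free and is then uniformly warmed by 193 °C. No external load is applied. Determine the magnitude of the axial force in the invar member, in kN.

The stainless steel has the larger α, so on heating it would change length more than the invar if both were free. The rigid plates force a common final length, so the stainless steel is put into compression and the invar into tension, with equal and opposite forces P (no external load).
Equating the net (thermal + elastic) strains gives |α₁ − α₂|·ΔT = P·[1/(A₁E₁) + 1/(A₂E₂)].
|α₁ − α₂|·ΔT = 15.2×10⁻⁶ × 193 = 0.002934.
1/(A₁E₁) + 1/(A₂E₂) = 1/(195×141×10³) + 1/(450×195×10³) = 4.777×10⁻⁸ N⁻¹.
P = 0.002934 / 4.777×10⁻⁸ = 61420 N = 61.42 kN.

P ≈ 61.4 kN (tensile in the invar)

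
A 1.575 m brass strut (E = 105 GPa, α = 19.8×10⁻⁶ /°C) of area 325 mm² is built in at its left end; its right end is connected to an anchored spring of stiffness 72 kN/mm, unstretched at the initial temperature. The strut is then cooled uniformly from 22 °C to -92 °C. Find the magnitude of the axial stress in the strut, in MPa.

If the spring were absent the strut would shorten by αΔT L = 19.8×10⁻⁶ × 114 × 1575 = 3.555 mm.
With a force P in the spring, the elastic change of the strut is PL/(AE) and that of the spring is P/k; compatibility requires their sum to equal δ_free.
So P = δ_free / [L/(AE) + 1/k] = 3.555 / [ 1575/(325×105×10³) + 1/(72×10³) ].
P = 3.555 / 6.004×10⁻⁵ = 59210 N.
σ = P/A = 59210/325 = 182.2 MPa.

σ ≈ 182 MPa (tensile)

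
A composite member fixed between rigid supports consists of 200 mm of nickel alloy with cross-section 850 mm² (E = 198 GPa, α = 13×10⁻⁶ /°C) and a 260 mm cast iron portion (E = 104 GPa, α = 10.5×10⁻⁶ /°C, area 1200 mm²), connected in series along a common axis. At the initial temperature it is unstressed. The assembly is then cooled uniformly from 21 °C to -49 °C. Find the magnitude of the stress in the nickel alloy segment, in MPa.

Free thermal contraction of the whole bar: Σ αᵢΔT Lᵢ = 13×10⁻⁶×70×200 + 10.5×10⁻⁶×70×260 = 0.3731 mm.
Since the ends are fixed, an axial force P builds up, equal in every segment, with P · Σ Lᵢ/(AᵢEᵢ) = δ_free.
The series flexibility is Σ Lᵢ/(AᵢEᵢ) = 200/(850×198×10³) + 260/(1200×104×10³) = 3.272×10⁻⁶ mm/N.
P = 0.3731 / 3.272×10⁻⁶ = 114000 N = 114 kN, tensile.
σ_{nickel alloy} = P / A = 114000 / 850 = 134.2 MPa.

σ ≈ 134 MPa (tensile)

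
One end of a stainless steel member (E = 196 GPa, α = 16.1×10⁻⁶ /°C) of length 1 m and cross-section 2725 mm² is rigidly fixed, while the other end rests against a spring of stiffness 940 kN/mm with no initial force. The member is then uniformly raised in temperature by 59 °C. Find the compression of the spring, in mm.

The unrestrained thermal change is αΔT L = 16.1×10⁻⁶ × 59 × 1000 = 0.9499 mm.
Let P be the compressive force at the spring. The member shortens elastically by PL/(AE) and the spring compresses by P/k; together these equal δ_free.
So P = δ_free / [L/(AE) + 1/k] = 0.9499 / [ 1000/(2725×196×10³) + 1/(940×10³) ].
P = 0.9499 / 2.936×10⁻⁶ = 323500 N.
Spring compression = P/k = 323500/(940×10³) = 0.3442 mm.

δ ≈ 0.344 mm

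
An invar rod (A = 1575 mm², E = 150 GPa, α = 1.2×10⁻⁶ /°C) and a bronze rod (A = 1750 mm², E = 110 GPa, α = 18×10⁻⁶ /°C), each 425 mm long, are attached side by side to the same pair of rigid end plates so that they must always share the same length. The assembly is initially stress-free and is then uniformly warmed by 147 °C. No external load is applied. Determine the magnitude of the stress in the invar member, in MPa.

σ ≈ 166 MPa (tensile)

Both members must finish at the same length. With the larger α, the bronze tends to over-expand; the plates restrain it, putting the bronze in compression and the invar in tension. With no external load the two internal forces are equal and opposite, magnitude P.
Setting the final lengths equal and cancelling L: (α₁ − α₂)ΔT = P/(A₁E₁) + P/(A₂E₂).
|α₁ − α₂|·ΔT = 16.8×10⁻⁶ × 147 = 0.00247.
1/(A₁E₁) + 1/(A₂E₂) = 1/(1575×150×10³) + 1/(1750×110×10³) = 9.428×10⁻⁹ N⁻¹.
So P = 0.00247 / 9.428×10⁻⁹ = 262 kN.
σ_{invar} = P/A₁ = 262000/1575 = 166.3 MPa, tensile.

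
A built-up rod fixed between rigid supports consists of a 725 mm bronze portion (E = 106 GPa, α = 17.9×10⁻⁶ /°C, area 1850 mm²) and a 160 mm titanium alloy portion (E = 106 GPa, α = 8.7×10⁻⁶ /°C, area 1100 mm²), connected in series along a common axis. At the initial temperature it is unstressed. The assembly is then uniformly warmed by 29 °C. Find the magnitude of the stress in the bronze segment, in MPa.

Free thermal expansion of the whole bar: Σ αᵢΔT Lᵢ = 17.9×10⁻⁶×29×725 + 8.7×10⁻⁶×29×160 = 0.4167 mm.
Since the ends are fixed, an axial force P builds up, equal in every segment, with P · Σ Lᵢ/(AᵢEᵢ) = δ_free.
The series flexibility is Σ Lᵢ/(AᵢEᵢ) = 725/(1850×106×10³) + 160/(1100×106×10³) = 5.069×10⁻⁶ mm/N.
So P = 0.4167 / 5.069×10⁻⁶ = 82.2 kN, compressive.
σ_{bronze} = P / A = 82200 / 1850 = 44.43 MPa.

σ ≈ 44.4 MPa (compressive)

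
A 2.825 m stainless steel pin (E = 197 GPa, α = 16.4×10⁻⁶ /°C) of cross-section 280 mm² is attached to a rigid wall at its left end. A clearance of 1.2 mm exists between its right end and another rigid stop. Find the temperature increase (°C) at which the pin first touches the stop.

Contact occurs when the free expansion equals the gap: αΔT L = 1.2 mm.
So ΔT = g/(αL) = 1.2/(16.4×10⁻⁶ × 2825) = 25.9 °C.

ΔT ≈ 25.9 °C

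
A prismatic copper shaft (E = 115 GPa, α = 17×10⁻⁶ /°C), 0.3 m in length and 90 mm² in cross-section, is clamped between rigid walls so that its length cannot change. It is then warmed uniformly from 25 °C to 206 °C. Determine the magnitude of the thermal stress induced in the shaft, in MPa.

Because both ends are immovable the net strain is zero, and the suppressed thermal strain is αΔT = 17×10⁻⁶ × 181 = 3077×10⁻⁶.
σ = EαΔT = 115×10³ × 17×10⁻⁶ × 181 = 353.9 MPa (compressive; the shaft is trying to expand).

σ ≈ 354 MPa (compressive)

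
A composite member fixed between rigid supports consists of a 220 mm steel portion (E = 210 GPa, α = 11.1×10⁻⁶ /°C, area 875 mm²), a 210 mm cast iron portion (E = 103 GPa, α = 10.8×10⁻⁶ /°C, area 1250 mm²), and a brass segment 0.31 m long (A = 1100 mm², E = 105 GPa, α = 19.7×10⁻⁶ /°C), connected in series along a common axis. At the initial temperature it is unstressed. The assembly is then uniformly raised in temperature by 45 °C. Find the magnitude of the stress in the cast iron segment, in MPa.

If the supports were absent, the total length change would be Σ αᵢΔT Lᵢ = 11.1×10⁻⁶×45×220 + 10.8×10⁻⁶×45×210 + 19.7×10⁻⁶×45×310 = 0.4868 mm.
Since the ends are fixed, an axial force P builds up, equal in every segment, with P · Σ Lᵢ/(AᵢEᵢ) = δ_free.
Σ Lᵢ/(AᵢEᵢ) = 220/(875×210×10³) + 210/(1250×103×10³) + 310/(1100×105×10³) = 5.512×10⁻⁶ mm/N.
P = 0.4868 / 5.512×10⁻⁶ = 88300 N = 88.3 kN, compressive.
σ_{cast iron} = P / A = 88300 / 1250 = 70.64 MPa.

σ ≈ 70.6 MPa (compressive)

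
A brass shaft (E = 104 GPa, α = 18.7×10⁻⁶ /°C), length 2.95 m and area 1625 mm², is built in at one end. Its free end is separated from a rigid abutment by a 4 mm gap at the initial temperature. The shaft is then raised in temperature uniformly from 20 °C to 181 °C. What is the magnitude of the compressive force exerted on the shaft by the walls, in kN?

P ≈ 280 kN

If the wall were absent the shaft would grow by αΔT L = 18.7×10⁻⁶ × 161 × 2950 = 8.882 mm.
The gap closes (δ_free > 4 mm) and the wall then resists a further 8.882 − 4 = 4.882 mm of expansion.
That suppressed elongation corresponds to σ = E·Δ/L = 104×10³ × 4.882/2950 = 172.1 MPa.
Force on the wall = σA = 172.1 × 1625 mm² = 279.7 kN.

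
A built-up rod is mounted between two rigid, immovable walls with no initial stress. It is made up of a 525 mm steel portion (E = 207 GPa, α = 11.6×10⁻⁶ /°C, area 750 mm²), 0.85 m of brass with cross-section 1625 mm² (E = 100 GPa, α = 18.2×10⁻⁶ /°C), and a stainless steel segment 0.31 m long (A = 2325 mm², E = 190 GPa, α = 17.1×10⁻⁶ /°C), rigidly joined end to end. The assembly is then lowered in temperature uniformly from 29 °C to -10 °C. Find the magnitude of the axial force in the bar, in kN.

P ≈ 112 kN (tensile)

Free thermal contraction of the whole bar: Σ αᵢΔT Lᵢ = 11.6×10⁻⁶×39×525 + 18.2×10⁻⁶×39×850 + 17.1×10⁻⁶×39×310 = 1.048 mm.
Since the ends are fixed, an axial force P builds up, equal in every segment, with P · Σ Lᵢ/(AᵢEᵢ) = δ_free.
The series flexibility is Σ Lᵢ/(AᵢEᵢ) = 525/(750×207×10³) + 850/(1625×100×10³) + 310/(2325×190×10³) = 9.314×10⁻⁶ mm/N.
So P = 1.048 / 9.314×10⁻⁶ = 112.5 kN, tensile.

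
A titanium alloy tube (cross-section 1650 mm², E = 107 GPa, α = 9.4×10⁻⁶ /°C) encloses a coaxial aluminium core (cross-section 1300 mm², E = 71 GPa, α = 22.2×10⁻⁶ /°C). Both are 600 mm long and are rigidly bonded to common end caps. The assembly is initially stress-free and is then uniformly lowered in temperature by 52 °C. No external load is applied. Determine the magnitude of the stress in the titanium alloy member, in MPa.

Both members must finish at the same length. With the larger α, the aluminium tends to over-contract; the plates restrain it, putting the aluminium in tension and the titanium alloy in compression. With no external load the two internal forces are equal and opposite, magnitude P.
Setting the final lengths equal and cancelling L: (α₁ − α₂)ΔT = P/(A₁E₁) + P/(A₂E₂).
|α₁ − α₂|·ΔT = 12.8×10⁻⁶ × 52 = 0.0006656.
1/(A₁E₁) + 1/(A₂E₂) = 1/(1650×107×10³) + 1/(1300×71×10³) = 1.65×10⁻⁸ N⁻¹.
P = 0.0006656 / 1.65×10⁻⁸ = 40340 N = 40.34 kN.
σ_{titanium alloy} = P/A₁ = 40340/1650 = 24.45 MPa, compressive.

σ ≈ 24.5 MPa (compressive)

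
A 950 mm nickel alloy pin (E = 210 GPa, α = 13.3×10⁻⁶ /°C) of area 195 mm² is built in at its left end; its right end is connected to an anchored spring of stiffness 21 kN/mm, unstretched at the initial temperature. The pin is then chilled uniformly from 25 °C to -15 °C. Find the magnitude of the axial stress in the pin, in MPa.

If the spring were absent the pin would shorten by αΔT L = 13.3×10⁻⁶ × 40 × 950 = 0.5054 mm.
Let P be the tensile force in the spring. The pin extends elastically by PL/(AE) and the spring stretches by P/k; together these equal δ_free.
So P = δ_free / [L/(AE) + 1/k] = 0.5054 / [ 950/(195×210×10³) + 1/(21×10³) ].
P = 0.5054 / 7.082×10⁻⁵ = 7137 N.
σ = P/A = 7137/195 = 36.6 MPa.

σ ≈ 36.6 MPa (tensile)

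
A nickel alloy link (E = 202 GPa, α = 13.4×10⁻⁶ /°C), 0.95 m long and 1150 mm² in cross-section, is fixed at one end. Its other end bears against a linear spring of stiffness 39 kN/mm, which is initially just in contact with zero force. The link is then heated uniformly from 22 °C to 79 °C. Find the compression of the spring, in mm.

If the spring were absent the link would lengthen by αΔT L = 13.4×10⁻⁶ × 57 × 950 = 0.7256 mm.
With a force P in the spring, the elastic change of the link is PL/(AE) and that of the spring is P/k; compatibility requires their sum to equal δ_free.
P [ L/(AE) + 1/k ] = δ_free → P [ 950/(1150×202×10³) + 1/(39×10³) ] = 0.7256.
P = 0.7256 / 2.973×10⁻⁵ = 24410 N.
Spring compression = P/k = 24410/(39×10³) = 0.6258 mm.

δ ≈ 0.626 mm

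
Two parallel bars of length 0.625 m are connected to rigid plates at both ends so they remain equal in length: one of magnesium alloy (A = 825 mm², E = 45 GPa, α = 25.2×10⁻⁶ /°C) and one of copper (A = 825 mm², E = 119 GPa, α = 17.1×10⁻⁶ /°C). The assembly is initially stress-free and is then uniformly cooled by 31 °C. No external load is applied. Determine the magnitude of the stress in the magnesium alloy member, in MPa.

σ ≈ 8.2 MPa (tensile)

Both members must finish at the same length. With the larger α, the magnesium alloy tends to over-contract; the plates restrain it, putting the magnesium alloy in tension and the copper in compression. With no external load the two internal forces are equal and opposite, magnitude P.
Compatibility of the two members (thermal + elastic change equal): (α₁ − α₂)ΔT = P·[1/(A₁E₁) + 1/(A₂E₂)].
|α₁ − α₂|·ΔT = 8.1×10⁻⁶ × 31 = 0.0002511.
1/(A₁E₁) + 1/(A₂E₂) = 1/(825×45×10³) + 1/(825×119×10³) = 3.712×10⁻⁸ N⁻¹.
P = 0.0002511 / 3.712×10⁻⁸ = 6764 N = 6.764 kN.
σ_{magnesium alloy} = P/A₁ = 6764/825 = 8.199 MPa, tensile.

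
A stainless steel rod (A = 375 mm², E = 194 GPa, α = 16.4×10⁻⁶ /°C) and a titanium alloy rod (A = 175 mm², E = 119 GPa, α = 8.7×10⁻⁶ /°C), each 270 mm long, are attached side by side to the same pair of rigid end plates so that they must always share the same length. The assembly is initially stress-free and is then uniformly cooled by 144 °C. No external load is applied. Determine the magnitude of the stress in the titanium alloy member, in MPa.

Both members must finish at the same length. With the larger α, the stainless steel tends to over-contract; the plates restrain it, putting the stainless steel in tension and the titanium alloy in compression. With no external load the two internal forces are equal and opposite, magnitude P.
Compatibility of the two members (thermal + elastic change equal): (α₁ − α₂)ΔT = P·[1/(A₁E₁) + 1/(A₂E₂)].
|α₁ − α₂|·ΔT = 7.7×10⁻⁶ × 144 = 0.001109.
1/(A₁E₁) + 1/(A₂E₂) = 1/(375×194×10³) + 1/(175×119×10³) = 6.176×10⁻⁸ N⁻¹.
So P = 0.001109 / 6.176×10⁻⁸ = 17.95 kN.
σ_{titanium alloy} = P/A₂ = 17950/175 = 102.6 MPa, compressive.

σ ≈ 103 MPa (compressive)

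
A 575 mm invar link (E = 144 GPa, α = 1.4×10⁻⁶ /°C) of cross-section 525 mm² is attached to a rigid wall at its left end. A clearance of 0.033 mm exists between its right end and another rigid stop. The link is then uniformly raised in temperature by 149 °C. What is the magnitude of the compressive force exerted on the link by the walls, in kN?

Free thermal elongation = αΔT L = 1.4×10⁻⁶ × 149 × 575 = 0.1199 mm.
This exceeds the 0.033 mm gap, so the wall pushes back. The portion of expansion that must be recovered elastically is δ_free − gap = 0.1199 − 0.033 = 0.08694 mm.
Compatibility: PL/(AE) = 0.08694 mm, so σ = P/A = E × (0.08694/575) = 21.77 MPa.
P = σA = 21.77 × 525 = 11.43 kN.

P ≈ 11.4 kN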